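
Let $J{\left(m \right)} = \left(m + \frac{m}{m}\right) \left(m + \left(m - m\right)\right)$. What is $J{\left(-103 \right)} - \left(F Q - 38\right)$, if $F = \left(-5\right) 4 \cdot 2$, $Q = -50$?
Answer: $8544$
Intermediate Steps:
$F = -40$ ($F = \left(-20\right) 2 = -40$)
$J{\left(m \right)} = m \left(1 + m\right)$ ($J{\left(m \right)} = \left(m + 1\right) \left(m + 0\right) = \left(1 + m\right) m = m \left(1 + m\right)$)
$J{\left(-103 \right)} - \left(F Q - 38\right) = - 103 \left(1 - 103\right) - \left(\left(-40\right) \left(-50\right) - 38\right) = \left(-103\right) \left(-102\right) - \left(2000 - 38\right) = 10506 - 1962 = 8544$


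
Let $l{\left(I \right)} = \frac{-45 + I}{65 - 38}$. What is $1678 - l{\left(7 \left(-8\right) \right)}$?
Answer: $\frac{45407}{27} \approx 1681.7$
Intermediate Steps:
$l{\left(I \right)} = - \frac{5}{3} + \frac{I}{27}$ ($l{\left(I \right)} = \frac{-45 + I}{27} = \left(-45 + I\right) \frac{1}{27} = - \frac{5}{3} + \frac{I}{27}$)
$1678 - l{\left(7 \left(-8\right) \right)} = 1678 - \left(- \frac{5}{3} + \frac{7 \left(-8\right)}{27}\right) = 1678 - \left(- \frac{5}{3} + \frac{1}{27} \left(-56\right)\right) = 1678 - \left(- \frac{5}{3} - \frac{56}{27}\right) = 1678 - - \frac{101}{27} = 1678 + \frac{101}{27} = \frac{45407}{27}$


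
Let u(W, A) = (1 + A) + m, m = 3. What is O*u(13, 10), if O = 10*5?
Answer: 700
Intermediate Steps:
O = 50
u(W, A) = 4 + A (u(W, A) = (1 + A) + 3 = 4 + A)
O*u(13, 10) = 50*(4 + 10) = 50*14 = 700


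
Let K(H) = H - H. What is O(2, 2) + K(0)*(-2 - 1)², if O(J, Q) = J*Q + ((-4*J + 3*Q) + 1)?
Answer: 3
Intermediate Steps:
K(H) = 0
O(J, Q) = 1 - 4*J + 3*Q + J*Q (O(J, Q) = J*Q + (1 - 4*J + 3*Q) = 1 - 4*J + 3*Q + J*Q)
O(2, 2) + K(0)*(-2 - 1)² = (1 - 4*2 + 3*2 + 2*2) + 0*(-2 - 1)² = (1 - 8 + 6 + 4) + 0*(-3)² = 3 + 0*9 = 3 + 0 = 3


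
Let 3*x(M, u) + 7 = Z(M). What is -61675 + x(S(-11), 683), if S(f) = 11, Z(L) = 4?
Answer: -61676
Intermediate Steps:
x(M, u) = -1 (x(M, u) = -7/3 + (⅓)*4 = -7/3 + 4/3 = -1)
-61675 + x(S(-11), 683) = -61675 - 1 = -61676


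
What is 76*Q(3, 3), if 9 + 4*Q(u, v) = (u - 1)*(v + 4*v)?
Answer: 399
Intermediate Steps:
Q(u, v) = -9/4 + 5*v*(-1 + u)/4 (Q(u, v) = -9/4 + ((u - 1)*(v + 4*v))/4 = -9/4 + ((-1 + u)*(5*v))/4 = -9/4 + (5*v*(-1 + u))/4 = -9/4 + 5*v*(-1 + u)/4)
76*Q(3, 3) = 76*(-9/4 - 5/4*3 + (5/4)*3*3) = 76*(-9/4 - 15/4 + 45/4) = 76*(21/4) = 399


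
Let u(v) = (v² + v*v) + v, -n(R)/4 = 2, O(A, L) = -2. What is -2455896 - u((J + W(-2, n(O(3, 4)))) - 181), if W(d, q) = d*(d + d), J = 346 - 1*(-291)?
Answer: -2886952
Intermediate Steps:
J = 637 (J = 346 + 291 = 637)
n(R) = -8 (n(R) = -4*2 = -8)
W(d, q) = 2*d² (W(d, q) = d*(2*d) = 2*d²)
u(v) = v + 2*v² (u(v) = (v² + v²) + v = 2*v² + v = v + 2*v²)
-2455896 - u((J + W(-2, n(O(3, 4)))) - 181) = -2455896 - ((637 + 2*(-2)²) - 181)*(1 + 2*((637 + 2*(-2)²) - 181)) = -2455896 - ((637 + 2*4) - 181)*(1 + 2*((637 + 2*4) - 181)) = -2455896 - ((637 + 8) - 181)*(1 + 2*((637 + 8) - 181)) = -2455896 - (645 - 181)*(1 + 2*(645 - 181)) = -2455896 - 464*(1 + 2*464) = -2455896 - 464*(1 + 928) = -2455896 - 464*929 = -2455896 - 1*431056 = -2455896 - 431056 = -2886952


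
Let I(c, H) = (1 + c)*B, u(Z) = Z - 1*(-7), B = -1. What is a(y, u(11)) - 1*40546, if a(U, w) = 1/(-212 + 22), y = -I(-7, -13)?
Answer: -7703741/190 ≈ -40546.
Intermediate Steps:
u(Z) = 7 + Z (u(Z) = Z + 7 = 7 + Z)
I(c, H) = -1 - c (I(c, H) = (1 + c)*(-1) = -1 - c)
y = -6 (y = -(-1 - 1*(-7)) = -(-1 + 7) = -1*6 = -6)
a(U, w) = -1/190 (a(U, w) = 1/(-190) = -1/190)
a(y, u(11)) - 1*40546 = -1/190 - 1*40546 = -1/190 - 40546 = -7703741/190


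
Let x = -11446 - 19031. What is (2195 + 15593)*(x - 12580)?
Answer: -765897916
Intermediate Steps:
x = -30477
(2195 + 15593)*(x - 12580) = (2195 + 15593)*(-30477 - 12580) = 17788*(-43057) = -765897916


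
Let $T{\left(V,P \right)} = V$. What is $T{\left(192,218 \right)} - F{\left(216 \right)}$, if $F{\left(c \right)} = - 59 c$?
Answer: $12936$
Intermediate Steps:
$T{\left(192,218 \right)} - F{\left(216 \right)} = 192 - \left(-59\right) 216 = 192 - -12744 = 192 + 12744 = 12936$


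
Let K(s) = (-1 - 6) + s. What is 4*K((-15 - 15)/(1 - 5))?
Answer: 2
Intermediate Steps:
K(s) = -7 + s
4*K((-15 - 15)/(1 - 5)) = 4*(-7 + (-15 - 15)/(1 - 5)) = 4*(-7 - 30/(-4)) = 4*(-7 - 30*(-1/4)) = 4*(-7 + 15/2) = 4*(1/2) = 2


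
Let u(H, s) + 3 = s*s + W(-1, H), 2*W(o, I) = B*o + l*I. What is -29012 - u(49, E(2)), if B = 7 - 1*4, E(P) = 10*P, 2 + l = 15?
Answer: -29726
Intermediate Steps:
l = 13 (l = -2 + 15 = 13)
B = 3 (B = 7 - 4 = 3)
W(o, I) = 3*o/2 + 13*I/2 (W(o, I) = (3*o + 13*I)/2 = 3*o/2 + 13*I/2)
u(H, s) = -9/2 + s² + 13*H/2 (u(H, s) = -3 + (s*s + ((3/2)*(-1) + 13*H/2)) = -3 + (s² + (-3/2 + 13*H/2)) = -3 + (-3/2 + s² + 13*H/2) = -9/2 + s² + 13*H/2)
-29012 - u(49, E(2)) = -29012 - (-9/2 + (10*2)² + (13/2)*49) = -29012 - (-9/2 + 20² + 637/2) = -29012 - (-9/2 + 400 + 637/2) = -29012 - 1*714 = -29012 - 714 = -29726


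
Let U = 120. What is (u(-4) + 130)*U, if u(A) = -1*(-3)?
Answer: 15960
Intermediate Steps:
u(A) = 3
(u(-4) + 130)*U = (3 + 130)*120 = 133*120 = 15960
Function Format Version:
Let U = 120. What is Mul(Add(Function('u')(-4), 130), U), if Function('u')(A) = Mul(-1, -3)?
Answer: 15960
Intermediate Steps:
Function('u')(A) = 3
Mul(Add(Function('u')(-4), 130), U) = Mul(Add(3, 130), 120) = Mul(133, 120) = 15960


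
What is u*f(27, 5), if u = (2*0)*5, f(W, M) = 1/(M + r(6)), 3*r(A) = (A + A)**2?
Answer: 0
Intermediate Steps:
r(A) = 4*A**2/3 (r(A) = (A + A)**2/3 = (2*A)**2/3 = (4*A**2)/3 = 4*A**2/3)
f(W, M) = 1/(48 + M) (f(W, M) = 1/(M + (4/3)*6**2) = 1/(M + (4/3)*36) = 1/(M + 48) = 1/(48 + M))
u = 0 (u = 0*5 = 0)
u*f(27, 5) = 0/(48 + 5) = 0/53 = 0*(1/53) = 0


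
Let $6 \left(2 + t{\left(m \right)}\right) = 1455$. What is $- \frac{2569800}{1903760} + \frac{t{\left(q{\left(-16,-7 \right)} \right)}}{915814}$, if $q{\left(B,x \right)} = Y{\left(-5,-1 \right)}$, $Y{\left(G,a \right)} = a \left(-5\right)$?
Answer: $- \frac{58825024073}{43587251516} \approx -1.3496$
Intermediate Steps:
$Y{\left(G,a \right)} = - 5 a$
$q{\left(B,x \right)} = 5$ ($q{\left(B,x \right)} = \left(-5\right) \left(-1\right) = 5$)
$t{\left(m \right)} = \frac{481}{2}$ ($t{\left(m \right)} = -2 + \frac{1}{6} \cdot 1455 = -2 + \frac{485}{2} = \frac{481}{2}$)
$- \frac{2569800}{1903760} + \frac{t{\left(q{\left(-16,-7 \right)} \right)}}{915814} = - \frac{2569800}{1903760} + \frac{481}{2 \cdot 915814} = \left(-2569800\right) \frac{1}{1903760} + \frac{481}{2} \cdot \frac{1}{915814} = - \frac{64245}{47594} + \frac{481}{1831628} = - \frac{58825024073}{43587251516}$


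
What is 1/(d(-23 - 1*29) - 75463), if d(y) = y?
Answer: -1/75515 ≈ -1.3242e-5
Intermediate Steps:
1/(d(-23 - 1*29) - 75463) = 1/((-23 - 1*29) - 75463) = 1/((-23 - 29) - 75463) = 1/(-52 - 75463) = 1/(-75515) = -1/75515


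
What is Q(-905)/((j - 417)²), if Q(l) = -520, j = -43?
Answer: -13/5290 ≈ -0.0024575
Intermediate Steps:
Q(-905)/((j - 417)²) = -520/(-43 - 417)² = -520/((-460)²) = -520/211600 = -520*1/211600 = -13/5290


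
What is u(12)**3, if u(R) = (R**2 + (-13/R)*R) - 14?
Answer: 1601613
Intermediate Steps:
u(R) = -27 + R**2 (u(R) = (R**2 - 13) - 14 = (-13 + R**2) - 14 = -27 + R**2)
u(12)**3 = (-27 + 12**2)**3 = (-27 + 144)**3 = 117**3 = 1601613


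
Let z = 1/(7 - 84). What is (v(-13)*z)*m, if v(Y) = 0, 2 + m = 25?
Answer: 0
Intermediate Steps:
z = -1/77 (z = 1/(-77) = -1/77 ≈ -0.012987)
m = 23 (m = -2 + 25 = 23)
(v(-13)*z)*m = (0*(-1/77))*23 = 0*23 = 0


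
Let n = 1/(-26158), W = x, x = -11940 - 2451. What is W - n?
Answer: -376439777/26158 ≈ -14391.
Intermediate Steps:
x = -14391
W = -14391
n = -1/26158 ≈ -3.8229e-5
W - n = -14391 - 1*(-1/26158) = -14391 + 1/26158 = -376439777/26158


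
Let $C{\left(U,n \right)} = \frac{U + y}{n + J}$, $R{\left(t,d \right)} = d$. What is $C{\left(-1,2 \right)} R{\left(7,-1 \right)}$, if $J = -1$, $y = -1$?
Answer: $2$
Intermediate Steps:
$C{\left(U,n \right)} = \frac{-1 + U}{-1 + n}$ ($C{\left(U,n \right)} = \frac{U - 1}{n - 1} = \frac{-1 + U}{-1 + n}$)
$C{\left(-1,2 \right)} R{\left(7,-1 \right)} = \frac{-1 - 1}{-1 + 2} \left(-1\right) = 1^{-1} \left(-2\right) \left(-1\right) = 1 \left(-2\right) \left(-1\right) = \left(-2\right) \left(-1\right) = 2$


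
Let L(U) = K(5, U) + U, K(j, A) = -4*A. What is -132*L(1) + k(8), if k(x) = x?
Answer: 404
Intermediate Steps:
L(U) = -3*U (L(U) = -4*U + U = -3*U)
-132*L(1) + k(8) = -(-396) + 8 = -132*(-3) + 8 = 396 + 8 = 404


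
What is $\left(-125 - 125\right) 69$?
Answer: $-17250$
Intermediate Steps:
$\left(-125 - 125\right) 69 = \left(-250\right) 69 = -17250$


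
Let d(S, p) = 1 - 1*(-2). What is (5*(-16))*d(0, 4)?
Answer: -240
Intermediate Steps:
d(S, p) = 3 (d(S, p) = 1 + 2 = 3)
(5*(-16))*d(0, 4) = (5*(-16))*3 = -80*3 = -240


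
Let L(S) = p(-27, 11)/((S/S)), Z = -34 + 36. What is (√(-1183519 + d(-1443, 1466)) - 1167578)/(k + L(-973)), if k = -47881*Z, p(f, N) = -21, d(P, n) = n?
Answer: 1167578/95783 - I*√1182053/95783 ≈ 12.19 - 0.011351*I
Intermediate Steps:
Z = 2
k = -95762 (k = -47881*2 = -95762)
L(S) = -21 (L(S) = -21/(S/S) = -21/1 = -21*1 = -21)
(√(-1183519 + d(-1443, 1466)) - 1167578)/(k + L(-973)) = (√(-1183519 + 1466) - 1167578)/(-95762 - 21) = (√(-1182053) - 1167578)/(-95783) = (I*√1182053 - 1167578)*(-1/95783) = (-1167578 + I*√1182053)*(-1/95783) = 1167578/95783 - I*√1182053/95783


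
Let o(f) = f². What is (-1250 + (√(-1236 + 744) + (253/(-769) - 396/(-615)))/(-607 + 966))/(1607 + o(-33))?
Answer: -70743144107/152578920280 + I*√123/483932 ≈ -0.46365 + 2.2918e-5*I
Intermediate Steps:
(-1250 + (√(-1236 + 744) + (253/(-769) - 396/(-615)))/(-607 + 966))/(1607 + o(-33)) = (-1250 + (√(-1236 + 744) + (253/(-769) - 396/(-615)))/(-607 + 966))/(1607 + (-33)²) = (-1250 + (√(-492) + (253*(-1/769) - 396*(-1/615)))/359)/(1607 + 1089) = (-1250 + (2*I*√123 + (-253/769 + 132/205))*(1/359))/2696 = (-1250 + (2*I*√123 + 49643/157645)*(1/359))*(1/2696) = (-1250 + (49643/157645 + 2*I*√123)*(1/359))*(1/2696) = (-1250 + (49643/56594555 + 2*I*√123/359))*(1/2696) = (-70743144107/56594555 + 2*I*√123/359)*(1/2696) = -70743144107/152578920280 + I*√123/483932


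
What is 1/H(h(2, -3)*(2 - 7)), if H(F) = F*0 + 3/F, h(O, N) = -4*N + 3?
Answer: -25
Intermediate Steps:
h(O, N) = 3 - 4*N
H(F) = 3/F (H(F) = 0 + 3/F = 3/F)
1/H(h(2, -3)*(2 - 7)) = 1/(3/(((3 - 4*(-3))*(2 - 7)))) = 1/(3/(((3 + 12)*(-5)))) = 1/(3/((15*(-5)))) = 1/(3/(-75)) = 1/(3*(-1/75)) = 1/(-1/25) = -25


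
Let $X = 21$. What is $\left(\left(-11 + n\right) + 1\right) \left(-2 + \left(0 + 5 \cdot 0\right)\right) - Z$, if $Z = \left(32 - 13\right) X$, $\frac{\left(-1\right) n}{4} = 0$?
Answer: $-379$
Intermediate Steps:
$n = 0$ ($n = \left(-4\right) 0 = 0$)
$Z = 399$ ($Z = \left(32 - 13\right) 21 = 19 \cdot 21 = 399$)
$\left(\left(-11 + n\right) + 1\right) \left(-2 + \left(0 + 5 \cdot 0\right)\right) - Z = \left(\left(-11 + 0\right) + 1\right) \left(-2 + \left(0 + 5 \cdot 0\right)\right) - 399 = \left(-11 + 1\right) \left(-2 + \left(0 + 0\right)\right) - 399 = - 10 \left(-2 + 0\right) - 399 = \left(-10\right) \left(-2\right) - 399 = 20 - 399 = -379$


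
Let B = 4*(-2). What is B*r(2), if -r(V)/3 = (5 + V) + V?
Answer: 216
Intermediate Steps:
r(V) = -15 - 6*V (r(V) = -3*((5 + V) + V) = -3*(5 + 2*V) = -15 - 6*V)
B = -8
B*r(2) = -8*(-15 - 6*2) = -8*(-15 - 12) = -8*(-27) = 216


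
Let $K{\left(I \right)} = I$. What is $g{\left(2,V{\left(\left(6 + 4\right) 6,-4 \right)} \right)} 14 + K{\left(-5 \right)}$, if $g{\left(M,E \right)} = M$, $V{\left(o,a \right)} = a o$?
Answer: $23$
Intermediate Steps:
$g{\left(2,V{\left(\left(6 + 4\right) 6,-4 \right)} \right)} 14 + K{\left(-5 \right)} = 2 \cdot 14 - 5 = 28 - 5 = 23$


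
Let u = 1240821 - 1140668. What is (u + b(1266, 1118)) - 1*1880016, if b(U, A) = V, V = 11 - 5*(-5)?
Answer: -1779827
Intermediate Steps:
V = 36 (V = 11 + 25 = 36)
b(U, A) = 36
u = 100153
(u + b(1266, 1118)) - 1*1880016 = (100153 + 36) - 1*1880016 = 100189 - 1880016 = -1779827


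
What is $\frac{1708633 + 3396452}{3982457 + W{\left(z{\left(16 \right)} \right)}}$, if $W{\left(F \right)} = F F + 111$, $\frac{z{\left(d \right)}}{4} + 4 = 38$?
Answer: $\frac{1701695}{1333688} \approx 1.2759$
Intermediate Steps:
$z{\left(d \right)} = 136$ ($z{\left(d \right)} = -16 + 4 \cdot 38 = -16 + 152 = 136$)
$W{\left(F \right)} = 111 + F^{2}$ ($W{\left(F \right)} = F^{2} + 111 = 111 + F^{2}$)
$\frac{1708633 + 3396452}{3982457 + W{\left(z{\left(16 \right)} \right)}} = \frac{1708633 + 3396452}{3982457 + \left(111 + 136^{2}\right)} = \frac{5105085}{3982457 + \left(111 + 18496\right)} = \frac{5105085}{3982457 + 18607} = \frac{5105085}{4001064} = 5105085 \cdot \frac{1}{4001064} = \frac{1701695}{1333688}$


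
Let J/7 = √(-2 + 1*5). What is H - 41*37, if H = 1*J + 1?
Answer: -1516 + 7*√3 ≈ -1503.9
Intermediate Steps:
J = 7*√3 (J = 7*√(-2 + 1*5) = 7*√(-2 + 5) = 7*√3 ≈ 12.124)
H = 1 + 7*√3 (H = 1*(7*√3) + 1 = 7*√3 + 1 = 1 + 7*√3 ≈ 13.124)
H - 41*37 = (1 + 7*√3) - 41*37 = (1 + 7*√3) - 1517 = -1516 + 7*√3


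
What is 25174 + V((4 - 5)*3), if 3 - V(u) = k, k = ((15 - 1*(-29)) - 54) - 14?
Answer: 25201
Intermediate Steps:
k = -24 (k = ((15 + 29) - 54) - 14 = (44 - 54) - 14 = -10 - 14 = -24)
V(u) = 27 (V(u) = 3 - 1*(-24) = 3 + 24 = 27)
25174 + V((4 - 5)*3) = 25174 + 27 = 25201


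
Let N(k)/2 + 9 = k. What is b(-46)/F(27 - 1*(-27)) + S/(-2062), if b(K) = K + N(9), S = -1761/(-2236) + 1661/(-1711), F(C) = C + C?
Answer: -90702175573/212997366504 ≈ -0.42584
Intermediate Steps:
F(C) = 2*C
S = -700925/3825796 (S = -1761*(-1/2236) + 1661*(-1/1711) = 1761/2236 - 1661/1711 = -700925/3825796 ≈ -0.18321)
N(k) = -18 + 2*k
b(K) = K (b(K) = K + (-18 + 2*9) = K + (-18 + 18) = K + 0 = K)
b(-46)/F(27 - 1*(-27)) + S/(-2062) = -46*1/(2*(27 - 1*(-27))) - 700925/3825796/(-2062) = -46*1/(2*(27 + 27)) - 700925/3825796*(-1/2062) = -46/(2*54) + 700925/7888791352 = -46/108 + 700925/7888791352 = -46*1/108 + 700925/7888791352 = -23/54 + 700925/7888791352 = -90702175573/212997366504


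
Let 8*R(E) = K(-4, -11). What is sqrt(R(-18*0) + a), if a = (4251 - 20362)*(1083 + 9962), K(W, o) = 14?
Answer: I*sqrt(711783973)/2 ≈ 13340.0*I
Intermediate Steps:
a = -177945995 (a = -16111*11045 = -177945995)
R(E) = 7/4 (R(E) = (1/8)*14 = 7/4)
sqrt(R(-18*0) + a) = sqrt(7/4 - 177945995) = sqrt(-711783973/4) = I*sqrt(711783973)/2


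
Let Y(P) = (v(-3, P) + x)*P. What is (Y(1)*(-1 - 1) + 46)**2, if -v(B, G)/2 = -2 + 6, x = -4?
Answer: 4900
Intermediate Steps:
v(B, G) = -8 (v(B, G) = -2*(-2 + 6) = -2*4 = -8)
Y(P) = -12*P (Y(P) = (-8 - 4)*P = -12*P)
(Y(1)*(-1 - 1) + 46)**2 = ((-12*1)*(-1 - 1) + 46)**2 = (-12*(-2) + 46)**2 = (24 + 46)**2 = 70**2 = 4900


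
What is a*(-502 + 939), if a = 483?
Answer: 211071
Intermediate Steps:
a*(-502 + 939) = 483*(-502 + 939) = 483*437 = 211071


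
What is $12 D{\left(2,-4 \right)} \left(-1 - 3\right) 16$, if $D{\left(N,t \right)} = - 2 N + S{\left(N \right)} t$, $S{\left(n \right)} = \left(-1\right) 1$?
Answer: $0$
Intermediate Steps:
$S{\left(n \right)} = -1$
$D{\left(N,t \right)} = - t - 2 N$ ($D{\left(N,t \right)} = - 2 N - t = - t - 2 N$)
$12 D{\left(2,-4 \right)} \left(-1 - 3\right) 16 = 12 \left(\left(-1\right) \left(-4\right) - 4\right) \left(-1 - 3\right) 16 = 12 \left(4 - 4\right) \left(-4\right) 16 = 12 \cdot 0 \left(-4\right) 16 = 12 \cdot 0 \cdot 16 = 0 \cdot 16 = 0$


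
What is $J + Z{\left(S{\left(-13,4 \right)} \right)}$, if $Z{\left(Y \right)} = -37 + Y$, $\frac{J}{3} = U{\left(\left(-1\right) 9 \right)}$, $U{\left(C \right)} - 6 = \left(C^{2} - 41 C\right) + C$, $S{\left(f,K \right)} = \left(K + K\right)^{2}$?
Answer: $1368$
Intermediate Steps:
$S{\left(f,K \right)} = 4 K^{2}$ ($S{\left(f,K \right)} = \left(2 K\right)^{2} = 4 K^{2}$)
$U{\left(C \right)} = 6 + C^{2} - 40 C$ ($U{\left(C \right)} = 6 + \left(\left(C^{2} - 41 C\right) + C\right) = 6 + \left(C^{2} - 40 C\right) = 6 + C^{2} - 40 C$)
$J = 1341$ ($J = 3 \left(6 + \left(\left(-1\right) 9\right)^{2} - 40 \left(\left(-1\right) 9\right)\right) = 3 \left(6 + \left(-9\right)^{2} - -360\right) = 3 \left(6 + 81 + 360\right) = 3 \cdot 447 = 1341$)
$J + Z{\left(S{\left(-13,4 \right)} \right)} = 1341 - \left(37 - 4 \cdot 4^{2}\right) = 1341 + \left(-37 + 4 \cdot 16\right) = 1341 + \left(-37 + 64\right) = 1341 + 27 = 1368$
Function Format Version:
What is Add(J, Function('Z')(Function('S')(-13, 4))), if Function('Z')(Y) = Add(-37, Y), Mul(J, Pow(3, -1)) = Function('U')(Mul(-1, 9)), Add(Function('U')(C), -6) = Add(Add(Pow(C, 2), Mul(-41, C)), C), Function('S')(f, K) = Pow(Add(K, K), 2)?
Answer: 1368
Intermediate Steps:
Function('S')(f, K) = Mul(4, Pow(K, 2)) (Function('S')(f, K) = Pow(Mul(2, K), 2) = Mul(4, Pow(K, 2)))
Function('U')(C) = Add(6, Pow(C, 2), Mul(-40, C)) (Function('U')(C) = Add(6, Add(Add(Pow(C, 2), Mul(-41, C)), C)) = Add(6, Add(Pow(C, 2), Mul(-40, C))) = Add(6, Pow(C, 2), Mul(-40, C)))
J = 1341 (J = Mul(3, Add(6, Pow(Mul(-1, 9), 2), Mul(-40, Mul(-1, 9)))) = Mul(3, Add(6, Pow(-9, 2), Mul(-40, -9))) = Mul(3, Add(6, 81, 360)) = Mul(3, 447) = 1341)
Add(J, Function('Z')(Function('S')(-13, 4))) = Add(1341, Add(-37, Mul(4, Pow(4, 2)))) = Add(1341, Add(-37, Mul(4, 16))) = Add(1341, Add(-37, 64)) = Add(1341, 27) = 1368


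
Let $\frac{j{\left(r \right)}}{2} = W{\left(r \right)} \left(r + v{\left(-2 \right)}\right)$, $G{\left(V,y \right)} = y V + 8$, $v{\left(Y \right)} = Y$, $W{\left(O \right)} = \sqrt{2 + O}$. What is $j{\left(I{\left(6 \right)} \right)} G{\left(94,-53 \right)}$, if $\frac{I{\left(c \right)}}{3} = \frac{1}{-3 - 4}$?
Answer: $\frac{169116 \sqrt{77}}{49} \approx 30285.0$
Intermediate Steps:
$I{\left(c \right)} = - \frac{3}{7}$ ($I{\left(c \right)} = \frac{3}{-3 - 4} = \frac{3}{-7} = 3 \left(- \frac{1}{7}\right) = - \frac{3}{7}$)
$G{\left(V,y \right)} = 8 + V y$ ($G{\left(V,y \right)} = V y + 8 = 8 + V y$)
$j{\left(r \right)} = 2 \sqrt{2 + r} \left(-2 + r\right)$ ($j{\left(r \right)} = 2 \sqrt{2 + r} \left(r - 2\right) = 2 \sqrt{2 + r} \left(-2 + r\right)$)
$j{\left(I{\left(6 \right)} \right)} G{\left(94,-53 \right)} = 2 \sqrt{2 - \frac{3}{7}} \left(-2 - \frac{3}{7}\right) \left(8 + 94 \left(-53\right)\right) = 2 \sqrt{\frac{11}{7}} \left(- \frac{17}{7}\right) \left(8 - 4982\right) = 2 \frac{\sqrt{77}}{7} \left(- \frac{17}{7}\right) \left(-4974\right) = - \frac{34 \sqrt{77}}{49} \left(-4974\right) = \frac{169116 \sqrt{77}}{49}$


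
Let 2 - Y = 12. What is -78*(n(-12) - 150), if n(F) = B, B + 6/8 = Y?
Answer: 25077/2 ≈ 12539.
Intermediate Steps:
Y = -10 (Y = 2 - 1*12 = 2 - 12 = -10)
B = -43/4 (B = -3/4 - 10 = -43/4 ≈ -10.750)
n(F) = -43/4
-78*(n(-12) - 150) = -78*(-43/4 - 150) = -78*(-643/4) = 25077/2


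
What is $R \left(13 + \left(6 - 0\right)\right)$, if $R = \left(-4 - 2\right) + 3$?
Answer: $-57$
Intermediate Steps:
$R = -3$ ($R = -6 + 3 = -3$)
$R \left(13 + \left(6 - 0\right)\right) = - 3 \left(13 + \left(6 - 0\right)\right) = - 3 \left(13 + \left(6 + 0\right)\right) = - 3 \left(13 + 6\right) = \left(-3\right) 19 = -57$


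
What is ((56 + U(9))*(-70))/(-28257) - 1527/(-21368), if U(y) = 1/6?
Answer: 381480877/1811386728 ≈ 0.21060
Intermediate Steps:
U(y) = ⅙
((56 + U(9))*(-70))/(-28257) - 1527/(-21368) = ((56 + ⅙)*(-70))/(-28257) - 1527/(-21368) = ((337/6)*(-70))*(-1/28257) - 1527*(-1/21368) = -11795/3*(-1/28257) + 1527/21368 = 11795/84771 + 1527/21368 = 381480877/1811386728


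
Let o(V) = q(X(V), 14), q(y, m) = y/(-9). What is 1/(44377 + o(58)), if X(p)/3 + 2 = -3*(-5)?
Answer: 3/133118 ≈ 2.2536e-5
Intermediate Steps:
X(p) = 39 (X(p) = -6 + 3*(-3*(-5)) = -6 + 3*15 = -6 + 45 = 39)
q(y, m) = -y/9 (q(y, m) = y*(-⅑) = -y/9)
o(V) = -13/3 (o(V) = -⅑*39 = -13/3)
1/(44377 + o(58)) = 1/(44377 - 13/3) = 1/(133118/3) = 3/133118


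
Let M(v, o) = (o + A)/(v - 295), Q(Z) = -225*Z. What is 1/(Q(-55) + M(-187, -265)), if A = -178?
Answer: 482/5965193 ≈ 8.0802e-5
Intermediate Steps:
M(v, o) = (-178 + o)/(-295 + v) (M(v, o) = (o - 178)/(v - 295) = (-178 + o)/(-295 + v))
1/(Q(-55) + M(-187, -265)) = 1/(-225*(-55) + (-178 - 265)/(-295 - 187)) = 1/(12375 - 443/(-482)) = 1/(12375 - 1/482*(-443)) = 1/(12375 + 443/482) = 1/(5965193/482) = 482/5965193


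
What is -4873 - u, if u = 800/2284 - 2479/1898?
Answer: -5280116825/1083758 ≈ -4872.0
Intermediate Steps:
u = -1035909/1083758 (u = 800*(1/2284) - 2479*1/1898 = 200/571 - 2479/1898 = -1035909/1083758 ≈ -0.95585)
-4873 - u = -4873 - 1*(-1035909/1083758) = -4873 + 1035909/1083758 = -5280116825/1083758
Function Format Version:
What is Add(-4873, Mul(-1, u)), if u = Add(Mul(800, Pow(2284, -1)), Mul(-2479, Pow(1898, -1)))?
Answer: Rational(-5280116825, 1083758) ≈ -4872.0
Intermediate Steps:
u = Rational(-1035909, 1083758) (u = Add(Mul(800, Rational(1, 2284)), Mul(-2479, Rational(1, 1898))) = Add(Rational(200, 571), Rational(-2479, 1898)) = Rational(-1035909, 1083758) ≈ -0.95585)
Add(-4873, Mul(-1, u)) = Add(-4873, Mul(-1, Rational(-1035909, 1083758))) = Add(-4873, Rational(1035909, 1083758)) = Rational(-5280116825, 1083758)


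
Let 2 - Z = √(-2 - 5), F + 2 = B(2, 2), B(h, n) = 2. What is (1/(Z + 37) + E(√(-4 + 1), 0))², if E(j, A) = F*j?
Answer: (39 - I*√7)⁻² ≈ 0.00064845 + 8.8389e-5*I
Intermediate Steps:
F = 0 (F = -2 + 2 = 0)
E(j, A) = 0 (E(j, A) = 0*j = 0)
Z = 2 - I*√7 (Z = 2 - √(-2 - 5) = 2 - √(-7) = 2 - I*√7 ≈ 2.0 - 2.6458*I)
(1/(Z + 37) + E(√(-4 + 1), 0))² = (1/((2 - I*√7) + 37) + 0)² = (1/(39 - I*√7) + 0)² = (1/(39 - I*√7))² = (39 - I*√7)⁻²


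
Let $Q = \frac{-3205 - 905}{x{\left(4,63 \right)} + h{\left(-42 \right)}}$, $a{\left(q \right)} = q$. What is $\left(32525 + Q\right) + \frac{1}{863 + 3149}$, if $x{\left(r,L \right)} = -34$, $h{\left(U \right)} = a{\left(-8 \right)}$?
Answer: $\frac{916180327}{28084} \approx 32623.0$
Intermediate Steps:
$h{\left(U \right)} = -8$
$Q = \frac{685}{7}$ ($Q = \frac{-3205 - 905}{-34 - 8} = - \frac{4110}{-42} = \left(-4110\right) \left(- \frac{1}{42}\right) = \frac{685}{7} \approx 97.857$)
$\left(32525 + Q\right) + \frac{1}{863 + 3149} = \left(32525 + \frac{685}{7}\right) + \frac{1}{863 + 3149} = \frac{228360}{7} + \frac{1}{4012} = \frac{916180327}{28084}$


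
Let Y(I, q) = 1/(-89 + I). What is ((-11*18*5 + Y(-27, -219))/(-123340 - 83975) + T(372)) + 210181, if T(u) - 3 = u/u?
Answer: 5054642494741/24048540 ≈ 2.1019e+5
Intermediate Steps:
T(u) = 4 (T(u) = 3 + u/u = 3 + 1 = 4)
((-11*18*5 + Y(-27, -219))/(-123340 - 83975) + T(372)) + 210181 = ((-11*18*5 + 1/(-89 - 27))/(-123340 - 83975) + 4) + 210181 = ((-198*5 + 1/(-116))/(-207315) + 4) + 210181 = ((-990 - 1/116)*(-1/207315) + 4) + 210181 = (-114841/116*(-1/207315) + 4) + 210181 = (114841/24048540 + 4) + 210181 = 96309001/24048540 + 210181 = 5054642494741/24048540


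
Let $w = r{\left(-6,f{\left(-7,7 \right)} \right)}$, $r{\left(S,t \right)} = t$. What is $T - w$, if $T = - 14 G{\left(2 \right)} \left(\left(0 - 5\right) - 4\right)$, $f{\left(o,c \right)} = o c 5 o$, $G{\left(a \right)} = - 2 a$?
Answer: $-2219$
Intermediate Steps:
$f{\left(o,c \right)} = 5 c o^{2}$ ($f{\left(o,c \right)} = c o 5 o = 5 c o o = 5 c o^{2}$)
$w = 1715$ ($w = 5 \cdot 7 \left(-7\right)^{2} = 5 \cdot 7 \cdot 49 = 1715$)
$T = -504$ ($T = - 14 \left(\left(-2\right) 2\right) \left(\left(0 - 5\right) - 4\right) = \left(-14\right) \left(-4\right) \left(-5 - 4\right) = 56 \left(-9\right) = -504$)
$T - w = -504 - 1715 = -2219$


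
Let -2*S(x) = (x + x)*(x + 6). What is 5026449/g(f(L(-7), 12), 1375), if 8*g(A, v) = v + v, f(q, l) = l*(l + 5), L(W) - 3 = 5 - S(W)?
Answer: 20105796/1375 ≈ 14622.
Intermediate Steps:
S(x) = -x*(6 + x) (S(x) = -(x + x)*(x + 6)/2 = -2*x*(6 + x)/2 = -x*(6 + x))
L(W) = 8 + W*(6 + W) (L(W) = 3 + (5 - (-1)*W*(6 + W)) = 3 + (5 + W*(6 + W)) = 8 + W*(6 + W))
f(q, l) = l*(5 + l)
g(A, v) = v/4 (g(A, v) = (v + v)/8 = (2*v)/8 = v/4)
5026449/g(f(L(-7), 12), 1375) = 5026449/(((¼)*1375)) = 5026449/(1375/4) = 5026449*(4/1375) = 20105796/1375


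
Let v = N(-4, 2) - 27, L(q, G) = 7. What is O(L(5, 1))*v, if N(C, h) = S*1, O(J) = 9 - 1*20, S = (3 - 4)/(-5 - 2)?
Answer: 2068/7 ≈ 295.43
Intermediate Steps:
S = ⅐ (S = -1/(-7) = -1*(-⅐) = ⅐ ≈ 0.14286)
O(J) = -11 (O(J) = 9 - 20 = -11)
N(C, h) = ⅐ (N(C, h) = (⅐)*1 = ⅐)
v = -188/7 (v = ⅐ - 27 = -188/7 ≈ -26.857)
O(L(5, 1))*v = -11*(-188/7) = 2068/7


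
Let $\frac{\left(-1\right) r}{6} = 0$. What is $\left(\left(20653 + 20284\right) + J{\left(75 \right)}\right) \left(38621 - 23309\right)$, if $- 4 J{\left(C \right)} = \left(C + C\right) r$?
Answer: $626827344$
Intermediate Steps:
$r = 0$ ($r = \left(-6\right) 0 = 0$)
$J{\left(C \right)} = 0$ ($J{\left(C \right)} = - \frac{\left(C + C\right) 0}{4} = - \frac{2 C 0}{4} = \left(- \frac{1}{4}\right) 0 = 0$)
$\left(\left(20653 + 20284\right) + J{\left(75 \right)}\right) \left(38621 - 23309\right) = \left(\left(20653 + 20284\right) + 0\right) \left(38621 - 23309\right) = \left(40937 + 0\right) 15312 = 40937 \cdot 15312 = 626827344$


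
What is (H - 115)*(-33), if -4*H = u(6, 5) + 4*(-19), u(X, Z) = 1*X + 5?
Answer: 13035/4 ≈ 3258.8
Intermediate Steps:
u(X, Z) = 5 + X (u(X, Z) = X + 5 = 5 + X)
H = 65/4 (H = -((5 + 6) + 4*(-19))/4 = -(11 - 76)/4 = -¼*(-65) = 65/4 ≈ 16.250)
(H - 115)*(-33) = (65/4 - 115)*(-33) = -395/4*(-33) = 13035/4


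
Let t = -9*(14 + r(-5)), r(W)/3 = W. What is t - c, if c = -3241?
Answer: 3250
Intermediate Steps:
r(W) = 3*W
t = 9 (t = -9*(14 + 3*(-5)) = -9*(14 - 15) = -9*(-1) = 9)
t - c = 9 - 1*(-3241) = 9 + 3241 = 3250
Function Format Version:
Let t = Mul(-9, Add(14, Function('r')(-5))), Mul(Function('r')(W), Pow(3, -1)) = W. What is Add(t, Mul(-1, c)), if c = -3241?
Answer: 3250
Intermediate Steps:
Function('r')(W) = Mul(3, W)
t = 9 (t = Mul(-9, Add(14, Mul(3, -5))) = Mul(-9, Add(14, -15)) = Mul(-9, -1) = 9)
Add(t, Mul(-1, c)) = Add(9, Mul(-1, -3241)) = Add(9, 3241) = 3250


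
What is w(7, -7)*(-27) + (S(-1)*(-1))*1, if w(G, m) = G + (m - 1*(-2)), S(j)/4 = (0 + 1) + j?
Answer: -54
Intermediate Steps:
S(j) = 4 + 4*j (S(j) = 4*((0 + 1) + j) = 4*(1 + j) = 4 + 4*j)
w(G, m) = 2 + G + m (w(G, m) = G + (m + 2) = G + (2 + m) = 2 + G + m)
w(7, -7)*(-27) + (S(-1)*(-1))*1 = (2 + 7 - 7)*(-27) + ((4 + 4*(-1))*(-1))*1 = 2*(-27) + ((4 - 4)*(-1))*1 = -54 + (0*(-1))*1 = -54 + 0*1 = -54 + 0 = -54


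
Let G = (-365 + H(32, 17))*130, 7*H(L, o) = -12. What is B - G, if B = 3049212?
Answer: 21678194/7 ≈ 3.0969e+6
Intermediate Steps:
H(L, o) = -12/7 (H(L, o) = (1/7)*(-12) = -12/7)
G = -333710/7 (G = (-365 - 12/7)*130 = -2567/7*130 = -333710/7 ≈ -47673.)
B - G = 3049212 - 1*(-333710/7) = 3049212 + 333710/7 = 21678194/7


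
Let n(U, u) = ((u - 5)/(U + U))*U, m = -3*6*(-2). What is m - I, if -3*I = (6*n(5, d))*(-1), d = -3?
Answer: 44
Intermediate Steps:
m = 36 (m = -18*(-2) = 36)
n(U, u) = -5/2 + u/2 (n(U, u) = ((-5 + u)/((2*U)))*U = ((-5 + u)*(1/(2*U)))*U = ((-5 + u)/(2*U))*U = -5/2 + u/2)
I = -8 (I = -6*(-5/2 + (1/2)*(-3))*(-1)/3 = -6*(-5/2 - 3/2)*(-1)/3 = -6*(-4)*(-1)/3 = -(-8)*(-1) = -1/3*24 = -8)
m - I = 36 - 1*(-8) = 36 + 8 = 44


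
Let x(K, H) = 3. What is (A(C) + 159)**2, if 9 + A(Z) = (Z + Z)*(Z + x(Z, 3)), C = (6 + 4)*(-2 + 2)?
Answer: 22500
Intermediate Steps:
C = 0 (C = 10*0 = 0)
A(Z) = -9 + 2*Z*(3 + Z) (A(Z) = -9 + (Z + Z)*(Z + 3) = -9 + (2*Z)*(3 + Z) = -9 + 2*Z*(3 + Z))
(A(C) + 159)**2 = ((-9 + 2*0**2 + 6*0) + 159)**2 = ((-9 + 2*0 + 0) + 159)**2 = ((-9 + 0 + 0) + 159)**2 = (-9 + 159)**2 = 150**2 = 22500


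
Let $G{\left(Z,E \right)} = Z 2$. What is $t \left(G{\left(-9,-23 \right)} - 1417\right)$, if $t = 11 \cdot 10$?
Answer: $-157850$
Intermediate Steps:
$G{\left(Z,E \right)} = 2 Z$
$t = 110$
$t \left(G{\left(-9,-23 \right)} - 1417\right) = 110 \left(2 \left(-9\right) - 1417\right) = 110 \left(-18 - 1417\right) = 110 \left(-1435\right) = -157850$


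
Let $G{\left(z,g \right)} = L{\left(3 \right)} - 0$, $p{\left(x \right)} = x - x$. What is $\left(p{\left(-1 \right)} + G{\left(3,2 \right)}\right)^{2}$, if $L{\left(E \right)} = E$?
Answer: $9$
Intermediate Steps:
$p{\left(x \right)} = 0$
$G{\left(z,g \right)} = 3$ ($G{\left(z,g \right)} = 3 - 0 = 3 + 0 = 3$)
$\left(p{\left(-1 \right)} + G{\left(3,2 \right)}\right)^{2} = \left(0 + 3\right)^{2} = 3^{2} = 9$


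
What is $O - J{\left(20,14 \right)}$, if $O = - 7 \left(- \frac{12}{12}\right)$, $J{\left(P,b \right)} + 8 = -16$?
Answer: $31$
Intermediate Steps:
$J{\left(P,b \right)} = -24$ ($J{\left(P,b \right)} = -8 - 16 = -24$)
$O = 7$ ($O = - 7 \left(\left(-12\right) \frac{1}{12}\right) = \left(-7\right) \left(-1\right) = 7$)
$O - J{\left(20,14 \right)} = 7 - -24 = 7 + 24 = 31$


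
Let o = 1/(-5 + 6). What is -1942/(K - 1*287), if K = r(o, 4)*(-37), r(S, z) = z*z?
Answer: 1942/879 ≈ 2.2093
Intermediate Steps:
o = 1 (o = 1/1 = 1)
r(S, z) = z²
K = -592 (K = 4²*(-37) = 16*(-37) = -592)
-1942/(K - 1*287) = -1942/(-592 - 1*287) = -1942/(-592 - 287) = -1942/(-879) = -1942*(-1/879) = 1942/879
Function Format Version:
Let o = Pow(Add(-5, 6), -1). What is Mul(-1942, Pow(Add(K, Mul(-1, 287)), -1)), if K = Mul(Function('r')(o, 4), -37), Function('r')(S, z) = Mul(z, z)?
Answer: Rational(1942, 879) ≈ 2.2093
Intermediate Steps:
o = 1 (o = Pow(1, -1) = 1)
Function('r')(S, z) = Pow(z, 2)
K = -592 (K = Mul(Pow(4, 2), -37) = Mul(16, -37) = -592)
Mul(-1942, Pow(Add(K, Mul(-1, 287)), -1)) = Mul(-1942, Pow(Add(-592, Mul(-1, 287)), -1)) = Mul(-1942, Pow(Add(-592, -287), -1)) = Mul(-1942, Pow(-879, -1)) = Mul(-1942, Rational(-1, 879)) = Rational(1942, 879)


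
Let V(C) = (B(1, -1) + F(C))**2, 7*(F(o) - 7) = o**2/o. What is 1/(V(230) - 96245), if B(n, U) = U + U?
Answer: -49/4645780 ≈ -1.0547e-5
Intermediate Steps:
B(n, U) = 2*U
F(o) = 7 + o/7 (F(o) = 7 + (o**2/o)/7 = 7 + o/7)
V(C) = (5 + C/7)**2 (V(C) = (2*(-1) + (7 + C/7))**2 = (-2 + (7 + C/7))**2 = (5 + C/7)**2)
1/(V(230) - 96245) = 1/((35 + 230)**2/49 - 96245) = 1/((1/49)*265**2 - 96245) = 1/((1/49)*70225 - 96245) = 1/(70225/49 - 96245) = 1/(-4645780/49) = -49/4645780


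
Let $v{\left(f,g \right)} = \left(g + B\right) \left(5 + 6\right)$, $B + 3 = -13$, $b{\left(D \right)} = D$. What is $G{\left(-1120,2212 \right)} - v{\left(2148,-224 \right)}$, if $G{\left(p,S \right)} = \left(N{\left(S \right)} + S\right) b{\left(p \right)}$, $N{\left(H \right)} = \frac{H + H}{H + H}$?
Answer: $-2475920$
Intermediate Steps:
$B = -16$ ($B = -3 - 13 = -16$)
$N{\left(H \right)} = 1$ ($N{\left(H \right)} = \frac{2 H}{2 H} = 2 H \frac{1}{2 H} = 1$)
$v{\left(f,g \right)} = -176 + 11 g$ ($v{\left(f,g \right)} = \left(g - 16\right) \left(5 + 6\right) = \left(-16 + g\right) 11 = -176 + 11 g$)
$G{\left(p,S \right)} = p \left(1 + S\right)$ ($G{\left(p,S \right)} = \left(1 + S\right) p = p \left(1 + S\right)$)
$G{\left(-1120,2212 \right)} - v{\left(2148,-224 \right)} = - 1120 \left(1 + 2212\right) - \left(-176 + 11 \left(-224\right)\right) = \left(-1120\right) 2213 - \left(-176 - 2464\right) = -2478560 - -2640 = -2478560 + 2640 = -2475920$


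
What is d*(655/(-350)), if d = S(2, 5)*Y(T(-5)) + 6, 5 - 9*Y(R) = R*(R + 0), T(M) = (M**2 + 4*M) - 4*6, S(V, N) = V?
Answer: 6157/45 ≈ 136.82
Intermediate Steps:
T(M) = -24 + M**2 + 4*M (T(M) = (M**2 + 4*M) - 24 = -24 + M**2 + 4*M)
Y(R) = 5/9 - R**2/9 (Y(R) = 5/9 - R*(R + 0)/9 = 5/9 - R*R/9 = 5/9 - R**2/9)
d = -658/9 (d = 2*(5/9 - (-24 + (-5)**2 + 4*(-5))**2/9) + 6 = 2*(5/9 - (-24 + 25 - 20)**2/9) + 6 = 2*(5/9 - 1/9*(-19)**2) + 6 = 2*(5/9 - 1/9*361) + 6 = 2*(5/9 - 361/9) + 6 = 2*(-356/9) + 6 = -712/9 + 6 = -658/9 ≈ -73.111)
d*(655/(-350)) = -430990/(9*(-350)) = -430990*(-1)/(9*350) = -658/9*(-131/70) = 6157/45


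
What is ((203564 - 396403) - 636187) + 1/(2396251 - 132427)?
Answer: -1876768955423/2263824 ≈ -8.2903e+5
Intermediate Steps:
((203564 - 396403) - 636187) + 1/(2396251 - 132427) = (-192839 - 636187) + 1/2263824 = -829026 + 1/2263824 = -1876768955423/2263824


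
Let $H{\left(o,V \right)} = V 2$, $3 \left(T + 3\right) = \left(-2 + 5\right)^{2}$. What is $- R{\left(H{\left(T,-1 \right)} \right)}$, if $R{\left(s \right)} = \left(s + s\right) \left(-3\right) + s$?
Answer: $-10$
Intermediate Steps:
$T = 0$ ($T = -3 + \frac{\left(-2 + 5\right)^{2}}{3} = -3 + \frac{3^{2}}{3} = -3 + \frac{1}{3} \cdot 9 = -3 + 3 = 0$)
$H{\left(o,V \right)} = 2 V$
$R{\left(s \right)} = - 5 s$ ($R{\left(s \right)} = 2 s \left(-3\right) + s = - 6 s + s = - 5 s$)
$- R{\left(H{\left(T,-1 \right)} \right)} = - \left(-5\right) 2 \left(-1\right) = - \left(-5\right) \left(-2\right) = \left(-1\right) 10 = -10$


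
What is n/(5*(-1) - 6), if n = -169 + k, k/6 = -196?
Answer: 1345/11 ≈ 122.27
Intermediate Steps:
k = -1176 (k = 6*(-196) = -1176)
n = -1345 (n = -169 - 1176 = -1345)
n/(5*(-1) - 6) = -1345/(5*(-1) - 6) = -1345/(-5 - 6) = -1345/(-11) = -1345*(-1/11) = 1345/11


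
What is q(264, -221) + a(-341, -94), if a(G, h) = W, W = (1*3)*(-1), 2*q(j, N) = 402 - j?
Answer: 66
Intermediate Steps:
q(j, N) = 201 - j/2 (q(j, N) = (402 - j)/2 = 201 - j/2)
W = -3 (W = 3*(-1) = -3)
a(G, h) = -3
q(264, -221) + a(-341, -94) = (201 - ½*264) - 3 = (201 - 132) - 3 = 69 - 3 = 66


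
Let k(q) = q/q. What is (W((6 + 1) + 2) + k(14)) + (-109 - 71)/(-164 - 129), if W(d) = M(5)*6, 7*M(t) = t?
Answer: 12101/2051 ≈ 5.9000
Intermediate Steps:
M(t) = t/7
k(q) = 1
W(d) = 30/7 (W(d) = ((⅐)*5)*6 = (5/7)*6 = 30/7)
(W((6 + 1) + 2) + k(14)) + (-109 - 71)/(-164 - 129) = (30/7 + 1) + (-109 - 71)/(-164 - 129) = 37/7 - 180/(-293) = 37/7 - 180*(-1/293) = 37/7 + 180/293 = 12101/2051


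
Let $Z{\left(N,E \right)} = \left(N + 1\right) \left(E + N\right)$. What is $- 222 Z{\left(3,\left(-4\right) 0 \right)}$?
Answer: $-2664$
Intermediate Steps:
$Z{\left(N,E \right)} = \left(1 + N\right) \left(E + N\right)$
$- 222 Z{\left(3,\left(-4\right) 0 \right)} = - 222 \left(\left(-4\right) 0 + 3 + 3^{2} + \left(-4\right) 0 \cdot 3\right) = - 222 \left(0 + 3 + 9 + 0 \cdot 3\right) = - 222 \left(0 + 3 + 9 + 0\right) = \left(-222\right) 12 = -2664$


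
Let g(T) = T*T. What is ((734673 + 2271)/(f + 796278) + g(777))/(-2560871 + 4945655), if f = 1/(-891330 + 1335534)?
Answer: 23727248344068817/93724627231999888 ≈ 0.25316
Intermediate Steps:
f = 1/444204 ≈ 2.2512e-6
g(T) = T²
((734673 + 2271)/(f + 796278) + g(777))/(-2560871 + 4945655) = ((734673 + 2271)/(1/444204 + 796278) + 777²)/(-2560871 + 4945655) = (736944/(353709872713/444204) + 603729)/2384784 = (736944*(444204/353709872713) + 603729)*(1/2384784) = (327353472576/353709872713 + 603729)*(1/2384784) = (213545235096619353/353709872713)*(1/2384784) = 23727248344068817/93724627231999888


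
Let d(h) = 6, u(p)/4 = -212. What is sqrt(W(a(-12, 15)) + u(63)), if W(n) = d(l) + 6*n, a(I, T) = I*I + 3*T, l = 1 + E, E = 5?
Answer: 2*sqrt(73) ≈ 17.088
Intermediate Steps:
l = 6 (l = 1 + 5 = 6)
u(p) = -848 (u(p) = 4*(-212) = -848)
a(I, T) = I**2 + 3*T
W(n) = 6 + 6*n
sqrt(W(a(-12, 15)) + u(63)) = sqrt((6 + 6*((-12)**2 + 3*15)) - 848) = sqrt((6 + 6*(144 + 45)) - 848) = sqrt((6 + 6*189) - 848) = sqrt((6 + 1134) - 848) = sqrt(1140 - 848) = sqrt(292) = 2*sqrt(73)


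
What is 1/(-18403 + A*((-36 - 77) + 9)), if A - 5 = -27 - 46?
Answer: -1/11331 ≈ -8.8253e-5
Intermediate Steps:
A = -68 (A = 5 + (-27 - 46) = 5 - 73 = -68)
1/(-18403 + A*((-36 - 77) + 9)) = 1/(-18403 - 68*((-36 - 77) + 9)) = 1/(-18403 - 68*(-113 + 9)) = 1/(-18403 - 68*(-104)) = 1/(-18403 + 7072) = 1/(-11331) = -1/11331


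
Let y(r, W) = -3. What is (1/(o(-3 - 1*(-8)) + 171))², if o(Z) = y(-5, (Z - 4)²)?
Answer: 1/28224 ≈ 3.5431e-5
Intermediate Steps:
o(Z) = -3
(1/(o(-3 - 1*(-8)) + 171))² = (1/(-3 + 171))² = (1/168)² = 1/28224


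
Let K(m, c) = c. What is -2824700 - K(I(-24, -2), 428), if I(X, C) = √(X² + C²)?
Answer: -2825128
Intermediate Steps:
I(X, C) = √(C² + X²)
-2824700 - K(I(-24, -2), 428) = -2824700 - 1*428 = -2824700 - 428 = -2825128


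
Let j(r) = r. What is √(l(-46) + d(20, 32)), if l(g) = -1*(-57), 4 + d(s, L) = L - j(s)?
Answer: √65 ≈ 8.0623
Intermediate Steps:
d(s, L) = -4 + L - s (d(s, L) = -4 + (L - s) = -4 + L - s)
l(g) = 57
√(l(-46) + d(20, 32)) = √(57 + (-4 + 32 - 1*20)) = √(57 + (-4 + 32 - 20)) = √(57 + 8) = √65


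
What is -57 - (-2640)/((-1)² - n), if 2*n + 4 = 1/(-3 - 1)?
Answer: 3939/5 ≈ 787.80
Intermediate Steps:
n = -17/8 (n = -2 + 1/(2*(-3 - 1)) = -2 + (½)/(-4) = -2 + (½)*(-¼) = -2 - ⅛ = -17/8 ≈ -2.1250)
-57 - (-2640)/((-1)² - n) = -57 - (-2640)/((-1)² - 1*(-17/8)) = -57 - (-2640)/(1 + 17/8) = -57 - (-2640)/25/8 = -57 - (-2640)*8/25 = -57 - 55*(-384/25) = -57 + 4224/5 = 3939/5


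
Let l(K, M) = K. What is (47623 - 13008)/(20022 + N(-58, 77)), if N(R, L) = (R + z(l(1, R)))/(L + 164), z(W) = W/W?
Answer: 38801/22443 ≈ 1.7289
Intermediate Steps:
z(W) = 1
N(R, L) = (1 + R)/(164 + L) (N(R, L) = (R + 1)/(L + 164) = (1 + R)/(164 + L))
(47623 - 13008)/(20022 + N(-58, 77)) = (47623 - 13008)/(20022 + (1 - 58)/(164 + 77)) = 34615/(20022 - 57/241) = 34615/(4825245/241) = 34615*(241/4825245) = 38801/22443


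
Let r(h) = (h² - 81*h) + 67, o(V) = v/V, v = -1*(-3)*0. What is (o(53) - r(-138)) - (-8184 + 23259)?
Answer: -45364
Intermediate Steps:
v = 0 (v = 3*0 = 0)
o(V) = 0 (o(V) = 0/V = 0)
r(h) = 67 + h² - 81*h
(o(53) - r(-138)) - (-8184 + 23259) = (0 - (67 + (-138)² - 81*(-138))) - (-8184 + 23259) = (0 - (67 + 19044 + 11178)) - 1*15075 = (0 - 1*30289) - 15075 = (0 - 30289) - 15075 = -30289 - 15075 = -45364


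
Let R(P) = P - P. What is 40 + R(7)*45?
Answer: 40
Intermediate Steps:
R(P) = 0
40 + R(7)*45 = 40 + 0*45 = 40 + 0 = 40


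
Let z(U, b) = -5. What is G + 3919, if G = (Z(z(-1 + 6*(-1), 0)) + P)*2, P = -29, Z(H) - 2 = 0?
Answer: 3865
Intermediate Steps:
Z(H) = 2 (Z(H) = 2 + 0 = 2)
G = -54 (G = (2 - 29)*2 = -27*2 = -54)
G + 3919 = -54 + 3919 = 3865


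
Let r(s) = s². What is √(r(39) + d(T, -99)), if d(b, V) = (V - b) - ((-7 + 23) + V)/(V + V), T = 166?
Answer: √5469310/66 ≈ 35.434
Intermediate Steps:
d(b, V) = V - b - (16 + V)/(2*V) (d(b, V) = (V - b) - (16 + V)/(2*V) = V - b - (16 + V)/(2*V))
√(r(39) + d(T, -99)) = √(39² + (-½ - 99 - 1*166 - 8/(-99))) = √(1521 + (-½ - 99 - 166 - 8*(-1/99))) = √(1521 + (-½ - 99 - 166 + 8/99)) = √(1521 - 52553/198) = √(248605/198) = √5469310/66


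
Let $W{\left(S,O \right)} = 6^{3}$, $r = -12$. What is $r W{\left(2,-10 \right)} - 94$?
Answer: $-2686$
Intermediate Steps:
$W{\left(S,O \right)} = 216$
$r W{\left(2,-10 \right)} - 94 = \left(-12\right) 216 - 94 = -2592 - 94 = -2686$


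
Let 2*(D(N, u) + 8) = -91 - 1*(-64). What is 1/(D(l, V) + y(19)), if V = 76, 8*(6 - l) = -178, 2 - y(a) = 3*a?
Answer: -2/153 ≈ -0.013072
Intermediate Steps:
y(a) = 2 - 3*a
l = 113/4 (l = 6 - ⅛*(-178) = 6 + 89/4 = 113/4 ≈ 28.250)
D(N, u) = -43/2 (D(N, u) = -8 + (-91 - 1*(-64))/2 = -8 + (-91 + 64)/2 = -8 + (½)*(-27) = -8 - 27/2 = -43/2)
1/(D(l, V) + y(19)) = 1/(-43/2 + (2 - 3*19)) = 1/(-43/2 + (2 - 57)) = 1/(-43/2 - 55) = 1/(-153/2) = -2/153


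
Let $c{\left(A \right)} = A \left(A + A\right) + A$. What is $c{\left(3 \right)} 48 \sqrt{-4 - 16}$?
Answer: $2016 i \sqrt{5} \approx 4507.9 i$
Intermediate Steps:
$c{\left(A \right)} = A + 2 A^{2}$ ($c{\left(A \right)} = A 2 A + A = 2 A^{2} + A = A + 2 A^{2}$)
$c{\left(3 \right)} 48 \sqrt{-4 - 16} = 3 \left(1 + 2 \cdot 3\right) 48 \sqrt{-4 - 16} = 3 \left(1 + 6\right) 48 \sqrt{-20} = 3 \cdot 7 \cdot 48 \cdot 2 i \sqrt{5} = 21 \cdot 48 \cdot 2 i \sqrt{5} = 1008 \cdot 2 i \sqrt{5} = 2016 i \sqrt{5}$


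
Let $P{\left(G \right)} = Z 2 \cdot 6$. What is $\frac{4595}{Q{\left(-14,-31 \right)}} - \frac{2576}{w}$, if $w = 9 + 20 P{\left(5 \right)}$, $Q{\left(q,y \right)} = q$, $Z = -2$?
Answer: $- \frac{2128181}{6594} \approx -322.75$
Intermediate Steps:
$P{\left(G \right)} = -24$ ($P{\left(G \right)} = \left(-2\right) 2 \cdot 6 = \left(-4\right) 6 = -24$)
$w = -471$ ($w = 9 + 20 \left(-24\right) = 9 - 480 = -471$)
$\frac{4595}{Q{\left(-14,-31 \right)}} - \frac{2576}{w} = \frac{4595}{-14} - \frac{2576}{-471} = 4595 \left(- \frac{1}{14}\right) - - \frac{2576}{471} = - \frac{4595}{14} + \frac{2576}{471} = - \frac{2128181}{6594}$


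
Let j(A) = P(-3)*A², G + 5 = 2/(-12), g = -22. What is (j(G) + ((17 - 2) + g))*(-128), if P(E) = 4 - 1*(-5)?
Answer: -29856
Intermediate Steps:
G = -31/6 (G = -5 + 2/(-12) = -5 + 2*(-1/12) = -5 - ⅙ = -31/6 ≈ -5.1667)
P(E) = 9 (P(E) = 4 + 5 = 9)
j(A) = 9*A²
(j(G) + ((17 - 2) + g))*(-128) = (9*(-31/6)² + ((17 - 2) - 22))*(-128) = (9*(961/36) + (15 - 22))*(-128) = (961/4 - 7)*(-128) = (933/4)*(-128) = -29856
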